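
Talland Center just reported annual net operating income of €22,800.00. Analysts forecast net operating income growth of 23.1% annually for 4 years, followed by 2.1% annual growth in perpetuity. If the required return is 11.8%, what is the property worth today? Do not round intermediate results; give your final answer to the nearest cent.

€469433.32

D_1 = 28066.80000
D_2 = 34550.23080
D_3 = 42531.33411
D_4 = 52356.07230
Terminal value at year 4: TV = D_4×(1+g_2)/(r−g_2) = 53455.54981/0.097 = 551088.14241
P_0 = D_1/(1+r)^1 + D_2/(1+r)^2 + D_3/(1+r)^3 + D_4/(1+r)^4 + TV/(1+r)^4
    = 25104.47227 + 27641.86527 + 30435.72106 + 33511.96120 + 352739.30294 = 469433.32273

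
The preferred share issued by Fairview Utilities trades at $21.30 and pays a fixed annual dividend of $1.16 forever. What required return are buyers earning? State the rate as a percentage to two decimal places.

P = C/r ⇒ r = C/P = $1.16/$21.30 = 0.054460

5.45%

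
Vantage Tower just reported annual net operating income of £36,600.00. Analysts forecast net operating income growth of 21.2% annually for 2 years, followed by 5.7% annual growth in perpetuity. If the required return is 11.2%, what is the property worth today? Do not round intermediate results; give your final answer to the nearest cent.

£918952.03

D_1 = 44359.20000
D_2 = 53763.35040
Terminal value at year 2: TV = D_2×(1+g_2)/(r−g_2) = 56827.86137/0.055 = 1033233.84314
P_0 = D_1/(1+r)^1 + D_2/(1+r)^2 + TV/(1+r)^2
    = 39891.36691 + 43478.72005 + 835581.94706 = 918952.03401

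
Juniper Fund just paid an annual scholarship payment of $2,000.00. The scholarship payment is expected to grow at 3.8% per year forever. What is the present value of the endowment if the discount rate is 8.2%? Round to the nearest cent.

D₁ = D₀ × (1 + g) = $2,000.00 × 1.038 = $2,076.0000
Growing perpetuity: P = D₁ / (r − g) = $2,076.0000 / (0.082 − 0.038) = $47,181.82

$47181.82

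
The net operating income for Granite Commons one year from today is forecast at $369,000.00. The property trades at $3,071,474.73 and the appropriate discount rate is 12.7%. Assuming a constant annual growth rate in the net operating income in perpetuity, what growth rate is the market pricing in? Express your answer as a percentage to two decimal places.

0.69%

P = D₁/(r−g) ⇒ g = r − D₁/P = 0.127 − $369,000.00/$3,071,474.73 = 0.006862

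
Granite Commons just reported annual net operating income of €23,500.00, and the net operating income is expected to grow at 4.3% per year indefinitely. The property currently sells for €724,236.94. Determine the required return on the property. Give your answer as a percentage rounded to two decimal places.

D₁ = €23,500.00 × 1.043 = €24,510.5000
P = D₁/(r − g) ⇒ r = D₁/P + g = €24,510.5000/€724,236.94 + 0.043 = 0.033843 + 0.043 = 0.076843

7.68%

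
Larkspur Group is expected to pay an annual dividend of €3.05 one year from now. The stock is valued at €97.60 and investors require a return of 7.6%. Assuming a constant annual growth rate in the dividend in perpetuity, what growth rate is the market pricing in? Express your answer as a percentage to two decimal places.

P = D₁/(r−g) ⇒ g = r − D₁/P = 0.076 − €3.05/€97.60 = 0.044750

4.48%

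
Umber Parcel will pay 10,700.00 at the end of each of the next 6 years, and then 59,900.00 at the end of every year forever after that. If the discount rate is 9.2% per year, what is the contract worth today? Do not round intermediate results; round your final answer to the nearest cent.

PV of 6-year annuity: 10,700.00 × [1 − (1+0.092)^−6] / 0.092 = 47714.45565
Perpetuity value at year 6: 59,900.00 / 0.092 = 651086.95652
PV of perpetuity: 651086.95652 / (1+0.092)^6 = 383975.19077
Total PV = 47714.45565 + 383975.19077 = 431689.64642

431689.65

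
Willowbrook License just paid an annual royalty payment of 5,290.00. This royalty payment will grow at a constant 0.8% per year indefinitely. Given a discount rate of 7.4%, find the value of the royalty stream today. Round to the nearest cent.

D₁ = D₀ × (1 + g) = 5,290.00 × 1.008 = 5,332.3200
Growing perpetuity: P = D₁ / (r − g) = 5,332.3200 / (0.074 − 0.008) = 80,792.73

80792.73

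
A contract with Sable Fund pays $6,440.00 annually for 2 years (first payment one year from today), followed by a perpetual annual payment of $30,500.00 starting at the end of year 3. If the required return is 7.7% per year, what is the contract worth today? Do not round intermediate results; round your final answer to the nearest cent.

$353021.41

PV of 2-year annuity: $6,440.00 × [1 − (1+0.077)^−2] / 0.077 = 11531.63685
Perpetuity value at year 2: $30,500.00 / 0.077 = 396103.89610
PV of perpetuity: 396103.89610 / (1+0.077)^2 = 341489.77748
Total PV = 11531.63685 + 341489.77748 = 353021.41433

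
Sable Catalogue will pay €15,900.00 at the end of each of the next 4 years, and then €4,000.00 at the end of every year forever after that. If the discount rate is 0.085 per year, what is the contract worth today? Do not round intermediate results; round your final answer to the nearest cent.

PV of 4-year annuity: €15,900.00 × [1 − (1+0.085)^−4] / 0.085 = 52081.98683
Perpetuity value at year 4: €4,000.00 / 0.085 = 47058.82353
PV of perpetuity: 47058.82353 / (1+0.085)^4 = 33956.43691
Total PV = 52081.98683 + 33956.43691 = 86038.42373

€86038.42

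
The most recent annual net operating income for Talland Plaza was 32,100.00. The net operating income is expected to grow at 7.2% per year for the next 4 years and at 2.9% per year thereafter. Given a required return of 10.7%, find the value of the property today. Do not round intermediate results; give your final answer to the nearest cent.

490970.90

D_1 = 34411.20000
D_2 = 36888.80640
D_3 = 39544.80046
D_4 = 42392.02609
Terminal value at year 4: TV = D_4×(1+g_2)/(r−g_2) = 43621.39485/0.078 = 559248.65193
P_0 = D_1/(1+r)^1 + D_2/(1+r)^2 + D_3/(1+r)^3 + D_4/(1+r)^4 + TV/(1+r)^4
    = 31085.09485 + 30102.27794 + 29150.53474 + 28228.88278 + 372404.10743 = 490970.89774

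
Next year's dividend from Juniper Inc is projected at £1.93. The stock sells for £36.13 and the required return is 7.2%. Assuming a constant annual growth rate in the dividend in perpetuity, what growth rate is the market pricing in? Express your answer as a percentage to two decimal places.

1.86%

P = D₁/(r−g) ⇒ g = r − D₁/P = 0.072 − £1.93/£36.13 = 0.018582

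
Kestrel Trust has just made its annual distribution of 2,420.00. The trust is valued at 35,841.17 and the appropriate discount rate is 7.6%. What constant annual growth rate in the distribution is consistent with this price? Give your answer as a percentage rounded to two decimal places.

0.79%

P = D₀(1+g)/(r−g) ⇒ P(r−g) = D₀(1+g) ⇒ g(P+D₀) = P·r − D₀
g = (P·r − D₀)/(P + D₀) = (35,841.17×0.076 − 2,420.00) / (35,841.17 + 2,420.00) = 0.007944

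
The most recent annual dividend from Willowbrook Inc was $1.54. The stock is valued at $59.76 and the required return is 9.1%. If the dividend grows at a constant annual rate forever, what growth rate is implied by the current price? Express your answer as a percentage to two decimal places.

P = D₀(1+g)/(r−g) ⇒ P(r−g) = D₀(1+g) ⇒ g(P+D₀) = P·r − D₀
g = (P·r − D₀)/(P + D₀) = ($59.76×0.091 − $1.54) / ($59.76 + $1.54) = 0.063592

6.36%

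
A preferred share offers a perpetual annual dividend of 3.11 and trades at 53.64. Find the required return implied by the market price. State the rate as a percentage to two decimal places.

P = C/r ⇒ r = C/P = 3.11/53.64 = 0.057979

5.80%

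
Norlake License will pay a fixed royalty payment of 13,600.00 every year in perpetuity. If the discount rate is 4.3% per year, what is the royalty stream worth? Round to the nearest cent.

316279.07

Level perpetuity: PV = C / r = 13,600.00 / 0.043 = 316,279.07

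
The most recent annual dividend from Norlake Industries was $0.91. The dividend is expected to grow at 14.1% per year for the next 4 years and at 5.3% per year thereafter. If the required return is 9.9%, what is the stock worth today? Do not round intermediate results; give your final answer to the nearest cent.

D_1 = 1.03831
D_2 = 1.18471
D_3 = 1.35176
D_4 = 1.54235
Terminal value at year 4: TV = D_4×(1+g_2)/(r−g_2) = 1.62410/0.046 = 35.30649
P_0 = D_1/(1+r)^1 + D_2/(1+r)^2 + D_3/(1+r)^3 + D_4/(1+r)^4 + TV/(1+r)^4
    = 0.94478 + 0.98088 + 1.01837 + 1.05729 + 24.20270 = 28.20401

$28.20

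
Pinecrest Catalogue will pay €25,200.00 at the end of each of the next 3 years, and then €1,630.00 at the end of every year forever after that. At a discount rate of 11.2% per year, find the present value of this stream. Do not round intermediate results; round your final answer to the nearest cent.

PV of 3-year annuity: €25,200.00 × [1 − (1+0.112)^−3] / 0.112 = 61368.03098
Perpetuity value at year 3: €1,630.00 / 0.112 = 14553.57143
PV of perpetuity: 14553.57143 / (1+0.112)^3 = 10584.13133
Total PV = 61368.03098 + 10584.13133 = 71952.16231

€71952.16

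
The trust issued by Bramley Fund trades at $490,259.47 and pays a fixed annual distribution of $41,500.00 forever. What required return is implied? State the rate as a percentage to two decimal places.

8.46%

P = C/r ⇒ r = C/P = $41,500.00/$490,259.47 = 0.084649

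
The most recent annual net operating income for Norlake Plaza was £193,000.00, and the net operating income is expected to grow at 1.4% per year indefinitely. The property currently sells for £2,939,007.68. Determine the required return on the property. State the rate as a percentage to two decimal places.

8.06%

D₁ = £193,000.00 × 1.014 = £195,702.0000
P = D₁/(r − g) ⇒ r = D₁/P + g = £195,702.0000/£2,939,007.68 + 0.014 = 0.066588 + 0.014 = 0.080588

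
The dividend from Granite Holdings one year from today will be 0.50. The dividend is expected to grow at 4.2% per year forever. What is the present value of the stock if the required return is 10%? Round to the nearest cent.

8.62

Growing perpetuity: P = D₁ / (r − g) = 0.5000 / (0.1 − 0.042) = 8.62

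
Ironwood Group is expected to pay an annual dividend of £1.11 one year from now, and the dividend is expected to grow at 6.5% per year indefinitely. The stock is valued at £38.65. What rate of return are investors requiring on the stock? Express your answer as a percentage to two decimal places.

9.37%

P = D₁/(r − g) ⇒ r = D₁/P + g = £1.1100/£38.65 + 0.065 = 0.028719 + 0.065 = 0.093719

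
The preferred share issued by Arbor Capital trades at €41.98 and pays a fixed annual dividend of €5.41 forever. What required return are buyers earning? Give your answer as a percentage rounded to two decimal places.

P = C/r ⇒ r = C/P = €5.41/€41.98 = 0.128871

12.89%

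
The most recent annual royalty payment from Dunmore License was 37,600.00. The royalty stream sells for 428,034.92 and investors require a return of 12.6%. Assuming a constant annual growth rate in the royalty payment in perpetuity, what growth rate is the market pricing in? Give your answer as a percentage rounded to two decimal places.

3.51%

P = D₀(1+g)/(r−g) ⇒ P(r−g) = D₀(1+g) ⇒ g(P+D₀) = P·r − D₀
g = (P·r − D₀)/(P + D₀) = (428,034.92×0.126 − 37,600.00) / (428,034.92 + 37,600.00) = 0.035076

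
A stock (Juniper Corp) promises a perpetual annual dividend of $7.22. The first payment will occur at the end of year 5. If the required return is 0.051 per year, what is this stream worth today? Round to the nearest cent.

$116.03

Value at end of year 4: C / r = $7.22 / 0.051 = $141.5686
Discount to today: PV = $141.5686 / (1 + 0.051)^4 = $141.5686 / 1.220143 = $116.03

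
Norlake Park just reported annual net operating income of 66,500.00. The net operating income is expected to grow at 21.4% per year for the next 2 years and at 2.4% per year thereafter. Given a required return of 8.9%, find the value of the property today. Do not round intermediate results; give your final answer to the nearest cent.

1458712.28

D_1 = 80731.00000
D_2 = 98007.43400
Terminal value at year 2: TV = D_2×(1+g_2)/(r−g_2) = 100359.61242/0.065 = 1543994.03717
P_0 = D_1/(1+r)^1 + D_2/(1+r)^2 + TV/(1+r)^2
    = 74133.14968 + 82642.46438 + 1301936.66962 = 1458712.28368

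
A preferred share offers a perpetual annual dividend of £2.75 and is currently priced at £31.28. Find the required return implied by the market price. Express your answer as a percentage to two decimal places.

8.79%

P = C/r ⇒ r = C/P = £2.75/£31.28 = 0.087916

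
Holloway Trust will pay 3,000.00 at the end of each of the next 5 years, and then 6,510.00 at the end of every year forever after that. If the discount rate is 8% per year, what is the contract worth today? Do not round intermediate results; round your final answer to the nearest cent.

PV of 5-year annuity: 3,000.00 × [1 − (1+0.08)^−5] / 0.08 = 11978.13011
Perpetuity value at year 5: 6,510.00 / 0.08 = 81375.00000
PV of perpetuity: 81375.00000 / (1+0.08)^5 = 55382.45766
Total PV = 11978.13011 + 55382.45766 = 67360.58777

67360.59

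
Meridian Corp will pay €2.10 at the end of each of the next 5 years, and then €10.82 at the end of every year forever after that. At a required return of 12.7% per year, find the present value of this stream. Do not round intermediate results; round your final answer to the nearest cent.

€54.30

PV of 5-year annuity: €2.10 × [1 − (1+0.127)^−5] / 0.127 = 7.44057
Perpetuity value at year 5: €10.82 / 0.127 = 85.19685
PV of perpetuity: 85.19685 / (1+0.127)^5 = 46.86018
Total PV = 7.44057 + 46.86018 = 54.30075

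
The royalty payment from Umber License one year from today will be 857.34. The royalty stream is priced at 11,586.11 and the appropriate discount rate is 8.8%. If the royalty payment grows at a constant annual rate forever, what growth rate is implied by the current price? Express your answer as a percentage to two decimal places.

1.40%

P = D₁/(r−g) ⇒ g = r − D₁/P = 0.088 − 857.34/11,586.11 = 0.014003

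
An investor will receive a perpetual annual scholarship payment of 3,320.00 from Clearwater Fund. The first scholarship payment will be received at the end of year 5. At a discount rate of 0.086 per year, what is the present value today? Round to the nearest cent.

27753.66

Value at end of year 4: C / r = 3,320.00 / 0.086 = 38,604.6512
Discount to today: PV = 38,604.6512 / (1 + 0.086)^4 = 38,604.6512 / 1.390975 = 27,753.66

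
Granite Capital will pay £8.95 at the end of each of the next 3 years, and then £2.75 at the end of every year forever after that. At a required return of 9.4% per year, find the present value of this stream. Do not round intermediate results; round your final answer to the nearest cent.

£44.84

PV of 3-year annuity: £8.95 × [1 − (1+0.094)^−3] / 0.094 = 22.49455
Perpetuity value at year 3: £2.75 / 0.094 = 29.25532
PV of perpetuity: 29.25532 / (1+0.094)^3 = 22.34359
Total PV = 22.49455 + 22.34359 = 44.83814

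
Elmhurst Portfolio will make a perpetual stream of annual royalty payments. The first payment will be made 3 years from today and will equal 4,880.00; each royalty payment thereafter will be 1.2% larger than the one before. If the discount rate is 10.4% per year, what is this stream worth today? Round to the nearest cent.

Value at end of year 2: C₁ / (r − g) = 4,880.00 / (0.104 − 0.012) = 53,043.4783
Discount to today: PV = 53,043.4783 / (1 + 0.104)^2 = 53,043.4783 / 1.218816 = 43,520.50

43520.50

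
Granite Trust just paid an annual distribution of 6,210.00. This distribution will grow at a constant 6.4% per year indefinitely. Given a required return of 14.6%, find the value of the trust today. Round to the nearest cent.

D₁ = D₀ × (1 + g) = 6,210.00 × 1.064 = 6,607.4400
Growing perpetuity: P = D₁ / (r − g) = 6,607.4400 / (0.146 − 0.064) = 80,578.54

80578.54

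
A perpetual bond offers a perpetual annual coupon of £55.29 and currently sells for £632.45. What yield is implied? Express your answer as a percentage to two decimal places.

P = C/r ⇒ r = C/P = £55.29/£632.45 = 0.087422

8.74%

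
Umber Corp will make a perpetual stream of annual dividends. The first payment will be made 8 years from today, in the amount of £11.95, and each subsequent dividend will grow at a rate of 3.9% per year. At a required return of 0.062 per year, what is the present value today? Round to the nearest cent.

£341.01

Value at end of year 7: C₁ / (r − g) = £11.95 / (0.062 − 0.039) = £519.5652
Discount to today: PV = £519.5652 / (1 + 0.062)^7 = £519.5652 / 1.523602 = £341.01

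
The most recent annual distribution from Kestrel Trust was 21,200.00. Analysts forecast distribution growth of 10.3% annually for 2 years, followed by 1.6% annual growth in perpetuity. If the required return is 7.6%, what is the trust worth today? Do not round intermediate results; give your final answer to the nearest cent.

421238.02

D_1 = 23383.60000
D_2 = 25792.11080
Terminal value at year 2: TV = D_2×(1+g_2)/(r−g_2) = 26204.78457/0.06 = 436746.40955
P_0 = D_1/(1+r)^1 + D_2/(1+r)^2 + TV/(1+r)^2
    = 21731.97026 + 22277.28922 + 377228.76407 = 421238.02354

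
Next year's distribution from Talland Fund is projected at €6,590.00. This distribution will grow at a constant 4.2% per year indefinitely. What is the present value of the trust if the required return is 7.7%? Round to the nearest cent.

€188285.71

Growing perpetuity: P = D₁ / (r − g) = €6,590.0000 / (0.077 − 0.042) = €188,285.71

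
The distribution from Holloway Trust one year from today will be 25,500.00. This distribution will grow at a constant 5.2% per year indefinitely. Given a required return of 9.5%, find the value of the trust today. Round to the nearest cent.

Growing perpetuity: P = D₁ / (r − g) = 25,500.0000 / (0.095 − 0.052) = 593,023.26

593023.26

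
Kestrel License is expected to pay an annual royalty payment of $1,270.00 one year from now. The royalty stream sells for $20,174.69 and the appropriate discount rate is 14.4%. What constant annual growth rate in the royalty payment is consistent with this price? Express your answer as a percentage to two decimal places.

P = D₁/(r−g) ⇒ g = r − D₁/P = 0.144 − $1,270.00/$20,174.69 = 0.081050

8.10%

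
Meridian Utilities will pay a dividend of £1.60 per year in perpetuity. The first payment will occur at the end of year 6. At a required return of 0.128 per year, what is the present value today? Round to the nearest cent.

£6.84

Value at end of year 5: C / r = £1.60 / 0.128 = £12.5000
Discount to today: PV = £12.5000 / (1 + 0.128)^5 = £12.5000 / 1.826188 = £6.84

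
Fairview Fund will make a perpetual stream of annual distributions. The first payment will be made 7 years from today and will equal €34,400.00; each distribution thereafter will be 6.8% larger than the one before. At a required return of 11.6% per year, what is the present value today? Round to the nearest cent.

Value at end of year 6: C₁ / (r − g) = €34,400.00 / (0.116 − 0.068) = €716,666.6667
Discount to today: PV = €716,666.6667 / (1 + 0.116)^6 = €716,666.6667 / 1.931902 = €370,964.23

€370964.23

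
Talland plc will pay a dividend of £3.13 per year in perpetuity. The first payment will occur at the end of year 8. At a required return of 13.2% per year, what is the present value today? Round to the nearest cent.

£9.96

Value at end of year 7: C / r = £3.13 / 0.132 = £23.7121
Discount to today: PV = £23.7121 / (1 + 0.132)^7 = £23.7121 / 2.381908 = £9.96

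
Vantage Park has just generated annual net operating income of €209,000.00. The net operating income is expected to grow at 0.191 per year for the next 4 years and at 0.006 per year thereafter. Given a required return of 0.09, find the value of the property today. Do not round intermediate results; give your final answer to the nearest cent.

D_1 = 248919.00000
D_2 = 296462.52900
D_3 = 353086.87204
D_4 = 420526.46460
Terminal value at year 4: TV = D_4×(1+g_2)/(r−g_2) = 423049.62339/0.084 = 5036305.04031
P_0 = D_1/(1+r)^1 + D_2/(1+r)^2 + D_3/(1+r)^3 + D_4/(1+r)^4 + TV/(1+r)^4
    = 228366.05505 + 249526.57941 + 272647.84961 + 297911.54944 + 3567845.46117 = 4616297.49469

€4616297.49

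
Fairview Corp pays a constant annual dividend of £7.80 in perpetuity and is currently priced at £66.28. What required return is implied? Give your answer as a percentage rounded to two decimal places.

P = C/r ⇒ r = C/P = £7.80/£66.28 = 0.117683

11.77%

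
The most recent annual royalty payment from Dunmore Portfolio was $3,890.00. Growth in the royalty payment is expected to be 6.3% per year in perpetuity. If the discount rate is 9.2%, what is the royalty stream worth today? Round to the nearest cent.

$142588.62

D₁ = D₀ × (1 + g) = $3,890.00 × 1.063 = $4,135.0700
Growing perpetuity: P = D₁ / (r − g) = $4,135.0700 / (0.092 − 0.063) = $142,588.62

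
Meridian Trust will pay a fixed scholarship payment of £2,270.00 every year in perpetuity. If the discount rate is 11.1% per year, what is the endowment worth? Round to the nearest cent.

£20450.45

Level perpetuity: PV = C / r = £2,270.00 / 0.111 = £20,450.45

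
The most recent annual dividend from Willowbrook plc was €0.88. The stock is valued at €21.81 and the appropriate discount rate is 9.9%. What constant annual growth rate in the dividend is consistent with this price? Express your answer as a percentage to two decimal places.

P = D₀(1+g)/(r−g) ⇒ P(r−g) = D₀(1+g) ⇒ g(P+D₀) = P·r − D₀
g = (P·r − D₀)/(P + D₀) = (€21.81×0.099 − €0.88) / (€21.81 + €0.88) = 0.056377

5.64%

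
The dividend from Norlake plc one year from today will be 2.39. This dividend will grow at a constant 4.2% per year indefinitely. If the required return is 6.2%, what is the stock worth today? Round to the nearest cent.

Growing perpetuity: P = D₁ / (r − g) = 2.3900 / (0.062 − 0.042) = 119.50

119.50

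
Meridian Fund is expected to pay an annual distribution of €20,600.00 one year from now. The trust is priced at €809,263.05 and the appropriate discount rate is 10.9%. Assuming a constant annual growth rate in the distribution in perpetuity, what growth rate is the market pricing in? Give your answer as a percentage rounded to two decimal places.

8.35%

P = D₁/(r−g) ⇒ g = r − D₁/P = 0.109 − €20,600.00/€809,263.05 = 0.083545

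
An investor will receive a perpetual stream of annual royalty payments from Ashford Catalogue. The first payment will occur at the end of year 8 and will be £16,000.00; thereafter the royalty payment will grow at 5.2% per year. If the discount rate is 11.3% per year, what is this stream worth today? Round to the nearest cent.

Value at end of year 7: C₁ / (r − g) = £16,000.00 / (0.113 − 0.052) = £262,295.0820
Discount to today: PV = £262,295.0820 / (1 + 0.113)^7 = £262,295.0820 / 2.115759 = £123,972.11

£123972.11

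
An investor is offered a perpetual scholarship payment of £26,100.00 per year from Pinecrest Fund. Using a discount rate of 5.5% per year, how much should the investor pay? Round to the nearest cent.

Level perpetuity: PV = C / r = £26,100.00 / 0.055 = £474,545.45

£474545.45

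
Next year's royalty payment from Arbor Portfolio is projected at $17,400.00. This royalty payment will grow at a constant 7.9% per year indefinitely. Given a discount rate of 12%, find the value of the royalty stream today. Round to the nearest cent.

Growing perpetuity: P = D₁ / (r − g) = $17,400.0000 / (0.12 − 0.079) = $424,390.24

$424390.24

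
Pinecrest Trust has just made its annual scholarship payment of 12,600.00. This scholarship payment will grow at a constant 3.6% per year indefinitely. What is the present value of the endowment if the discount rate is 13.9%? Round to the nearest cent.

D₁ = D₀ × (1 + g) = 12,600.00 × 1.036 = 13,053.6000
Growing perpetuity: P = D₁ / (r − g) = 13,053.6000 / (0.139 − 0.036) = 126,733.98

126733.98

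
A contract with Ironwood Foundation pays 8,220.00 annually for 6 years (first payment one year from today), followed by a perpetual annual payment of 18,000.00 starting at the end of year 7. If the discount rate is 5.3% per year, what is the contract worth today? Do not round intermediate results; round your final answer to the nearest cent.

290455.09

PV of 6-year annuity: 8,220.00 × [1 − (1+0.053)^−6] / 0.053 = 41324.87331
Perpetuity value at year 6: 18,000.00 / 0.053 = 339622.64151
PV of perpetuity: 339622.64151 / (1+0.053)^6 = 249130.21820
Total PV = 41324.87331 + 249130.21820 = 290455.09151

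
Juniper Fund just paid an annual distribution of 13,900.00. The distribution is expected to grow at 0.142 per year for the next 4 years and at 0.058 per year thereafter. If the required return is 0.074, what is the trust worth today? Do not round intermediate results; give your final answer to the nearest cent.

1239948.52

D_1 = 15873.80000
D_2 = 18127.87960
D_3 = 20702.03850
D_4 = 23641.72797
Terminal value at year 4: TV = D_4×(1+g_2)/(r−g_2) = 25012.94819/0.016 = 1563309.26206
P_0 = D_1/(1+r)^1 + D_2/(1+r)^2 + D_3/(1+r)^3 + D_4/(1+r)^4 + TV/(1+r)^4
    = 14780.07449 + 15715.87064 + 16710.91645 + 17768.96330 + 1174972.69840 = 1239948.52328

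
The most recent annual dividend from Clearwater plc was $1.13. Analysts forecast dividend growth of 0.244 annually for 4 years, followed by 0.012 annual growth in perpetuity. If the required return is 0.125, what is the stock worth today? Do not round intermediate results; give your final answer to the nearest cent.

D_1 = 1.40572
D_2 = 1.74872
D_3 = 2.17540
D_4 = 2.70620
Terminal value at year 4: TV = D_4×(1+g_2)/(r−g_2) = 2.73867/0.113 = 24.23606
P_0 = D_1/(1+r)^1 + D_2/(1+r)^2 + D_3/(1+r)^3 + D_4/(1+r)^4 + TV/(1+r)^4
    = 1.24953 + 1.38170 + 1.52785 + 1.68947 + 15.13045 = 20.97901

$20.98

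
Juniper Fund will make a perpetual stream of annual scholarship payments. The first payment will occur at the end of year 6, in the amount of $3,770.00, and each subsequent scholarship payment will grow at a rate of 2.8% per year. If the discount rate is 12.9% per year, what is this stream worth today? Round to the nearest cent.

Value at end of year 5: C₁ / (r − g) = $3,770.00 / (0.129 − 0.028) = $37,326.7327
Discount to today: PV = $37,326.7327 / (1 + 0.129)^5 = $37,326.7327 / 1.834297 = $20,349.34

$20349.34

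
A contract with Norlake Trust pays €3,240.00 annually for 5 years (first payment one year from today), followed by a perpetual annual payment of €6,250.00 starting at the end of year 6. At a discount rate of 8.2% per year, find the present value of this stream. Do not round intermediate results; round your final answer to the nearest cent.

€64264.54

PV of 5-year annuity: €3,240.00 × [1 − (1+0.082)^−5] / 0.082 = 12868.47555
Perpetuity value at year 5: €6,250.00 / 0.082 = 76219.51220
PV of perpetuity: 76219.51220 / (1+0.082)^5 = 51396.06398
Total PV = 12868.47555 + 51396.06398 = 64264.53954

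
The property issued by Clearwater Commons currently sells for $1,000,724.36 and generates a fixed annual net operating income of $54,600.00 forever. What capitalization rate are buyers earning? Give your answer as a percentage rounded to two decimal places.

P = C/r ⇒ r = C/P = $54,600.00/$1,000,724.36 = 0.054560

5.46%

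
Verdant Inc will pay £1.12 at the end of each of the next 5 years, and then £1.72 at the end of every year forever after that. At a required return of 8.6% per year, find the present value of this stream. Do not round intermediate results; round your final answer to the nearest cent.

£17.64

PV of 5-year annuity: £1.12 × [1 − (1+0.086)^−5] / 0.086 = 4.40200
Perpetuity value at year 5: £1.72 / 0.086 = 20.00000
PV of perpetuity: 20.00000 / (1+0.086)^5 = 13.23978
Total PV = 4.40200 + 13.23978 = 17.64178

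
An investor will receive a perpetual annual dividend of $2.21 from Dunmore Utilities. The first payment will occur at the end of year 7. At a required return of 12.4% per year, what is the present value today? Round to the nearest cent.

$8.84

Value at end of year 6: C / r = $2.21 / 0.124 = $17.8226
Discount to today: PV = $17.8226 / (1 + 0.124)^6 = $17.8226 / 2.016498 = $8.84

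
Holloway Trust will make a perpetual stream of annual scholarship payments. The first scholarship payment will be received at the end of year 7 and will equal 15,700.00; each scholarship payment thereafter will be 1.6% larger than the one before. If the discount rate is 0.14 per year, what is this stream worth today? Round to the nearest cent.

Value at end of year 6: C₁ / (r − g) = 15,700.00 / (0.14 − 0.016) = 126,612.9032
Discount to today: PV = 126,612.9032 / (1 + 0.14)^6 = 126,612.9032 / 2.194973 = 57,683.14

57683.14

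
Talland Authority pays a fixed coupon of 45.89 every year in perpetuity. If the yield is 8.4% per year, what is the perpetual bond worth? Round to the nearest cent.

Level perpetuity: PV = C / r = 45.89 / 0.084 = 546.31

546.31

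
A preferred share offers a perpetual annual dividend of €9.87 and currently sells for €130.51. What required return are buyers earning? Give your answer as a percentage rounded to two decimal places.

7.56%

P = C/r ⇒ r = C/P = €9.87/€130.51 = 0.075626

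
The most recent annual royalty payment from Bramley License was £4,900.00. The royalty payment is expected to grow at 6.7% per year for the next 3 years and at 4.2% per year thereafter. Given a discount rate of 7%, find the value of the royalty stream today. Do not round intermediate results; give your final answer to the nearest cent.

D_1 = 5228.30000
D_2 = 5578.59610
D_3 = 5952.36204
Terminal value at year 3: TV = D_3×(1+g_2)/(r−g_2) = 6202.36124/0.028 = 221512.90158
P_0 = D_1/(1+r)^1 + D_2/(1+r)^2 + D_3/(1+r)^3 + TV/(1+r)^3
    = 4886.26168 + 4872.56188 + 4858.90049 + 180820.51127 = 195438.23533

£195438.24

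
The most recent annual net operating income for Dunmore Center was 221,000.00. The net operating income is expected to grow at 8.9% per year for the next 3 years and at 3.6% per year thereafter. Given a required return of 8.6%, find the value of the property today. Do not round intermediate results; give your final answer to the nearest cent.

5283843.17

D_1 = 240669.00000
D_2 = 262088.54100
D_3 = 285414.42115
Terminal value at year 3: TV = D_3×(1+g_2)/(r−g_2) = 295689.34031/0.05 = 5913786.80621
P_0 = D_1/(1+r)^1 + D_2/(1+r)^2 + D_3/(1+r)^3 + TV/(1+r)^3
    = 221610.49724 + 222222.68093 + 222836.55574 + 4617173.43495 = 5283843.16886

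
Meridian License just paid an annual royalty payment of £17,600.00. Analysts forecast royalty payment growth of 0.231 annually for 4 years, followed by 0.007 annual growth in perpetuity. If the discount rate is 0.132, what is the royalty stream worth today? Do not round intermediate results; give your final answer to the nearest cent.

D_1 = 21665.60000
D_2 = 26670.35360
D_3 = 32831.20528
D_4 = 40415.21370
Terminal value at year 4: TV = D_4×(1+g_2)/(r−g_2) = 40698.12020/0.125 = 325584.96158
P_0 = D_1/(1+r)^1 + D_2/(1+r)^2 + D_3/(1+r)^3 + D_4/(1+r)^4 + TV/(1+r)^4
    = 19139.22261 + 20813.05922 + 22633.28260 + 24612.69512 + 198279.87191 = 285478.13147

£285478.13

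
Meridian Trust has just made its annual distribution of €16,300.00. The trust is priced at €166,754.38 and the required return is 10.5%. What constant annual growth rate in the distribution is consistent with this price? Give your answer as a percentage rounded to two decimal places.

0.66%

P = D₀(1+g)/(r−g) ⇒ P(r−g) = D₀(1+g) ⇒ g(P+D₀) = P·r − D₀
g = (P·r − D₀)/(P + D₀) = (€166,754.38×0.105 − €16,300.00) / (€166,754.38 + €16,300.00) = 0.006606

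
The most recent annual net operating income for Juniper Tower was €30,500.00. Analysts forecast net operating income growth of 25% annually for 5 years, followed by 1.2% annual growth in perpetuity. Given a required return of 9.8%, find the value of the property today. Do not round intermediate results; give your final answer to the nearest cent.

D_1 = 38125.00000
D_2 = 47656.25000
D_3 = 59570.31250
D_4 = 74462.89062
D_5 = 93078.61328
Terminal value at year 5: TV = D_5×(1+g_2)/(r−g_2) = 94195.55664/0.086 = 1095297.17024
P_0 = D_1/(1+r)^1 + D_2/(1+r)^2 + D_3/(1+r)^3 + D_4/(1+r)^4 + D_5/(1+r)^5 + TV/(1+r)^5
    = 34722.22222 + 39528.94151 + 45001.07185 + 51230.72842 + 58322.77826 + 686309.90230 = 915115.64456

€915115.64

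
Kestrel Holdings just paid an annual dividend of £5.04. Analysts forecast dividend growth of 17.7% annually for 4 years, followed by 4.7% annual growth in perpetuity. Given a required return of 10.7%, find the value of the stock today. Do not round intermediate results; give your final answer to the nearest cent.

D_1 = 5.93208
D_2 = 6.98206
D_3 = 8.21788
D_4 = 9.67245
Terminal value at year 4: TV = D_4×(1+g_2)/(r−g_2) = 10.12705/0.06 = 168.78421
P_0 = D_1/(1+r)^1 + D_2/(1+r)^2 + D_3/(1+r)^3 + D_4/(1+r)^4 + TV/(1+r)^4
    = 5.35870 + 5.69755 + 6.05783 + 6.44089 + 112.39354 = 135.94851

£135.95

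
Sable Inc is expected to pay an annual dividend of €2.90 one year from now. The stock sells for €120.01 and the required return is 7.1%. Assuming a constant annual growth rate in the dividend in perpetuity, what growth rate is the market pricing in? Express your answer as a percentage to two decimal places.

4.68%

P = D₁/(r−g) ⇒ g = r − D₁/P = 0.071 − €2.90/€120.01 = 0.046835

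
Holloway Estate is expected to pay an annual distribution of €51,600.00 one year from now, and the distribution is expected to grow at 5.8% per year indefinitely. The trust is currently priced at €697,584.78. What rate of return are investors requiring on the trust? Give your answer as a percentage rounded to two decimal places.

13.20%

P = D₁/(r − g) ⇒ r = D₁/P + g = €51,600.0000/€697,584.78 + 0.058 = 0.073970 + 0.058 = 0.131970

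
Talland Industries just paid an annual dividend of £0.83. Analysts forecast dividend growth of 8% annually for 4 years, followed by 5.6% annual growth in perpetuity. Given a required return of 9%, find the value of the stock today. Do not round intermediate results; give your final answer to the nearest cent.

D_1 = 0.89640
D_2 = 0.96811
D_3 = 1.04556
D_4 = 1.12921
Terminal value at year 4: TV = D_4×(1+g_2)/(r−g_2) = 1.19244/0.034 = 35.07180
P_0 = D_1/(1+r)^1 + D_2/(1+r)^2 + D_3/(1+r)^3 + D_4/(1+r)^4 + TV/(1+r)^4
    = 0.82239 + 0.81484 + 0.80736 + 0.79996 + 24.84575 = 28.09030

£28.09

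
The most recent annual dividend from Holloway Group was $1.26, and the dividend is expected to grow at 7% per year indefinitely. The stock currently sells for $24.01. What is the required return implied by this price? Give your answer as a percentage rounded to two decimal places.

D₁ = $1.26 × 1.07 = $1.3482
P = D₁/(r − g) ⇒ r = D₁/P + g = $1.3482/$24.01 + 0.07 = 0.056152 + 0.07 = 0.126152

12.62%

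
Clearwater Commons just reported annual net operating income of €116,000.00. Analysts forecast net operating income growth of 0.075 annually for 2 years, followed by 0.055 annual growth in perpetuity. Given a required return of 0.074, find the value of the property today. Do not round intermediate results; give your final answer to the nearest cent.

D_1 = 124700.00000
D_2 = 134052.50000
Terminal value at year 2: TV = D_2×(1+g_2)/(r−g_2) = 141425.38750/0.019 = 7443441.44737
P_0 = D_1/(1+r)^1 + D_2/(1+r)^2 + TV/(1+r)^2
    = 116108.00745 + 116216.11546 + 6453052.72703 = 6685376.84995

€6685376.85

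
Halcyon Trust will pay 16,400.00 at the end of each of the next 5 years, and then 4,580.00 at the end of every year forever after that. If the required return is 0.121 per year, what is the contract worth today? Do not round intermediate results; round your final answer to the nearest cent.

80354.35

PV of 5-year annuity: 16,400.00 × [1 − (1+0.121)^−5] / 0.121 = 58972.16753
Perpetuity value at year 5: 4,580.00 / 0.121 = 37851.23967
PV of perpetuity: 37851.23967 / (1+0.121)^5 = 21382.18313
Total PV = 58972.16753 + 21382.18313 = 80354.35066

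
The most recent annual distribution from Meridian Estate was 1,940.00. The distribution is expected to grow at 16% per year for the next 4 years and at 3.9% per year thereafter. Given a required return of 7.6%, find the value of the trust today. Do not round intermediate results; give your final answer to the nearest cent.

82983.96

D_1 = 2250.40000
D_2 = 2610.46400
D_3 = 3028.13824
D_4 = 3512.64036
Terminal value at year 4: TV = D_4×(1+g_2)/(r−g_2) = 3649.63333/0.037 = 98638.73871
P_0 = D_1/(1+r)^1 + D_2/(1+r)^2 + D_3/(1+r)^3 + D_4/(1+r)^4 + TV/(1+r)^4
    = 2091.44981 + 2254.72285 + 2430.74210 + 2620.50264 + 73586.54710 = 82983.96450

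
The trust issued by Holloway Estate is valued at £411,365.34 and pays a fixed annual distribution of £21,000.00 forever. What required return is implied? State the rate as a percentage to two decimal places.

5.10%

P = C/r ⇒ r = C/P = £21,000.00/£411,365.34 = 0.051050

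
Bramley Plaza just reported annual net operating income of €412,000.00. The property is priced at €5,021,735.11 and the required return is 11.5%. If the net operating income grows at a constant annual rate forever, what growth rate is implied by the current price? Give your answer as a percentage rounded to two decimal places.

P = D₀(1+g)/(r−g) ⇒ P(r−g) = D₀(1+g) ⇒ g(P+D₀) = P·r − D₀
g = (P·r − D₀)/(P + D₀) = (€5,021,735.11×0.115 − €412,000.00) / (€5,021,735.11 + €412,000.00) = 0.030458

3.05%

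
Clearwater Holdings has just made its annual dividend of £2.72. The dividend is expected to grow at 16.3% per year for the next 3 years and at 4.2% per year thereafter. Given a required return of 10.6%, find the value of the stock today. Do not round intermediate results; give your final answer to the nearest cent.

£60.52

D_1 = 3.16336
D_2 = 3.67899
D_3 = 4.27866
Terminal value at year 3: TV = D_3×(1+g_2)/(r−g_2) = 4.45837/0.064 = 69.66198
P_0 = D_1/(1+r)^1 + D_2/(1+r)^2 + D_3/(1+r)^3 + TV/(1+r)^3
    = 2.86018 + 3.00759 + 3.16259 + 51.49089 = 60.52125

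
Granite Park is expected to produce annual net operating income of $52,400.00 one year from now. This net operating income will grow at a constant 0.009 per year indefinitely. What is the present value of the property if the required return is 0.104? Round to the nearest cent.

Growing perpetuity: P = D₁ / (r − g) = $52,400.0000 / (0.104 − 0.009) = $551,578.95

$551578.95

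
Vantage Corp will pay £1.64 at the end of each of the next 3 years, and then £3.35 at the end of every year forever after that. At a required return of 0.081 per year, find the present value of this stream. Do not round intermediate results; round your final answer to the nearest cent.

£36.96

PV of 3-year annuity: £1.64 × [1 − (1+0.081)^−3] / 0.081 = 4.21882
Perpetuity value at year 3: £3.35 / 0.081 = 41.35802
PV of perpetuity: 41.35802 / (1+0.081)^3 = 32.74030
Total PV = 4.21882 + 32.74030 = 36.95913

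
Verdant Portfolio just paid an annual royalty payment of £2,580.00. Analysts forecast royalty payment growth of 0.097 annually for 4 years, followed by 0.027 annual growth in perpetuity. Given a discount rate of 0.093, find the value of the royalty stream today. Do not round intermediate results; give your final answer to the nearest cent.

£51152.05

D_1 = 2830.26000
D_2 = 3104.79522
D_3 = 3405.96036
D_4 = 3736.33851
Terminal value at year 4: TV = D_4×(1+g_2)/(r−g_2) = 3837.21965/0.066 = 58139.69168
P_0 = D_1/(1+r)^1 + D_2/(1+r)^2 + D_3/(1+r)^3 + D_4/(1+r)^4 + TV/(1+r)^4
    = 2589.44190 + 2598.91836 + 2608.42950 + 2617.97544 + 40737.28454 = 51152.04975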